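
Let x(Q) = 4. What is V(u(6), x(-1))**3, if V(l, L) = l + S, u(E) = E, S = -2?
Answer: 64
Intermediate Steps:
V(l, L) = -2 + l (V(l, L) = l - 2 = -2 + l)
V(u(6), x(-1))**3 = (-2 + 6)**3 = 4**3 = 64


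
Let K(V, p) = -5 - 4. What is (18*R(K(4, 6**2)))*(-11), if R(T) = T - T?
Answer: 0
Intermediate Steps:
K(V, p) = -9
R(T) = 0
(18*R(K(4, 6**2)))*(-11) = (18*0)*(-11) = 0*(-11) = 0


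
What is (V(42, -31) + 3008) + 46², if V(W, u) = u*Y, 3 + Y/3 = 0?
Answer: 5403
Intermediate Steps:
Y = -9 (Y = -9 + 3*0 = -9 + 0 = -9)
V(W, u) = -9*u (V(W, u) = u*(-9) = -9*u)
(V(42, -31) + 3008) + 46² = (-9*(-31) + 3008) + 46² = (279 + 3008) + 2116 = 3287 + 2116 = 5403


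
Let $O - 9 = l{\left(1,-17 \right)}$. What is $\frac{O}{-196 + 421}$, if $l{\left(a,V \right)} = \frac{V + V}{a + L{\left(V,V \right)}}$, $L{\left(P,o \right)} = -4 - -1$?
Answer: $\frac{26}{225} \approx 0.11556$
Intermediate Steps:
$L{\left(P,o \right)} = -3$ ($L{\left(P,o \right)} = -4 + 1 = -3$)
$l{\left(a,V \right)} = \frac{2 V}{-3 + a}$ ($l{\left(a,V \right)} = \frac{V + V}{a - 3} = \frac{2 V}{-3 + a}$)
$O = 26$ ($O = 9 + 2 \left(-17\right) \frac{1}{-3 + 1} = 9 + 2 \left(-17\right) \frac{1}{-2} = 9 + 2 \left(-17\right) \left(- \frac{1}{2}\right) = 9 + 17 = 26$)
$\frac{O}{-196 + 421} = \frac{26}{-196 + 421} = \frac{26}{225}$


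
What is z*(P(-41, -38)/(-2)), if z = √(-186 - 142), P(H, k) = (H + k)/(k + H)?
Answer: -I*√82 ≈ -9.0554*I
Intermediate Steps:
P(H, k) = 1 (P(H, k) = (H + k)/(H + k) = 1)
z = 2*I*√82 (z = √(-328) = 2*I*√82 ≈ 18.111*I)
z*(P(-41, -38)/(-2)) = (2*I*√82)*(1/(-2)) = (2*I*√82)*(1*(-½)) = (2*I*√82)*(-½) = -I*√82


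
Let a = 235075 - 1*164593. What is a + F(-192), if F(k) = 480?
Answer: 70962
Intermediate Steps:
a = 70482 (a = 235075 - 164593 = 70482)
a + F(-192) = 70482 + 480 = 70962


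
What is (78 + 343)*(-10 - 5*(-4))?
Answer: 4210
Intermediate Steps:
(78 + 343)*(-10 - 5*(-4)) = 421*(-10 + 20) = 421*10 = 4210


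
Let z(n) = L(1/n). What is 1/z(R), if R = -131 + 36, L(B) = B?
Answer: -95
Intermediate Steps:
R = -95
z(n) = 1/n
1/z(R) = 1/(1/(-95)) = 1/(-1/95) = -95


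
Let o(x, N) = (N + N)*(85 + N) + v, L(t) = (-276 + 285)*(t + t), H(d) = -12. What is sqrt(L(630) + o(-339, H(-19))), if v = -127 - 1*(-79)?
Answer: 6*sqrt(265) ≈ 97.673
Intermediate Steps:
L(t) = 18*t (L(t) = 9*(2*t) = 18*t)
v = -48 (v = -127 + 79 = -48)
o(x, N) = -48 + 2*N*(85 + N) (o(x, N) = (N + N)*(85 + N) - 48 = (2*N)*(85 + N) - 48 = 2*N*(85 + N) - 48 = -48 + 2*N*(85 + N))
sqrt(L(630) + o(-339, H(-19))) = sqrt(18*630 + (-48 + 2*(-12)**2 + 170*(-12))) = sqrt(11340 + (-48 + 2*144 - 2040)) = sqrt(11340 + (-48 + 288 - 2040)) = sqrt(11340 - 1800) = sqrt(9540) = 6*sqrt(265)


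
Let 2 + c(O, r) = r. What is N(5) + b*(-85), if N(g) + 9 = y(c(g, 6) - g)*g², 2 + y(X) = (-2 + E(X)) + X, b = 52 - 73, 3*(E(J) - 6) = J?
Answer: 5378/3 ≈ 1792.7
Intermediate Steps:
E(J) = 6 + J/3
b = -21
c(O, r) = -2 + r
y(X) = 2 + 4*X/3 (y(X) = -2 + ((-2 + (6 + X/3)) + X) = -2 + ((4 + X/3) + X) = -2 + (4 + 4*X/3) = 2 + 4*X/3)
N(g) = -9 + g²*(22/3 - 4*g/3) (N(g) = -9 + (2 + 4*((-2 + 6) - g)/3)*g² = -9 + (2 + 4*(4 - g)/3)*g² = -9 + (2 + (16/3 - 4*g/3))*g² = -9 + (22/3 - 4*g/3)*g² = -9 + g²*(22/3 - 4*g/3))
N(5) + b*(-85) = (-9 + (⅔)*5²*(11 - 2*5)) - 21*(-85) = (-9 + (⅔)*25*(11 - 10)) + 1785 = (-9 + (⅔)*25*1) + 1785 = (-9 + 50/3) + 1785 = 23/3 + 1785 = 5378/3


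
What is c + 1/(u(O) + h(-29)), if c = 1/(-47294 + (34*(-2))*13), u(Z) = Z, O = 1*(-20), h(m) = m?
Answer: -48227/2360722 ≈ -0.020429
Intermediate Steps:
O = -20
c = -1/48178 (c = 1/(-47294 - 68*13) = 1/(-47294 - 884) = 1/(-48178) = -1/48178 ≈ -2.0756e-5)
c + 1/(u(O) + h(-29)) = -1/48178 + 1/(-20 - 29) = -1/48178 + 1/(-49) = -1/48178 - 1/49 = -48227/2360722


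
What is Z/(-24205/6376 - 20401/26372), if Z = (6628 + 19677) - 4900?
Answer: -299933766680/64034253 ≈ -4684.0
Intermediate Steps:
Z = 21405 (Z = 26305 - 4900 = 21405)
Z/(-24205/6376 - 20401/26372) = 21405/(-24205/6376 - 20401/26372) = 21405/(-192102759/42036968) = 21405*(-42036968/192102759) = -299933766680/64034253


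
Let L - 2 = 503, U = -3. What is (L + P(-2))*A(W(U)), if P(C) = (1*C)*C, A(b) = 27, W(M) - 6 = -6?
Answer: 13743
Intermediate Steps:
W(M) = 0 (W(M) = 6 - 6 = 0)
L = 505 (L = 2 + 503 = 505)
P(C) = C² (P(C) = C*C = C²)
(L + P(-2))*A(W(U)) = (505 + (-2)²)*27 = (505 + 4)*27 = 509*27 = 13743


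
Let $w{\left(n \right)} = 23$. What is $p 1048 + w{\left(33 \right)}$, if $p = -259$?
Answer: $-271409$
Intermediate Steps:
$p 1048 + w{\left(33 \right)} = \left(-259\right) 1048 + 23 = -271432 + 23 = -271409$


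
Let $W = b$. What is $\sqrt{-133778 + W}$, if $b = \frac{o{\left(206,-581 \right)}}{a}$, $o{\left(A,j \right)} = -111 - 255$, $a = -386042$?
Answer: $\frac{i \sqrt{4984181150141255}}{193021} \approx 365.76 i$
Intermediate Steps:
$o{\left(A,j \right)} = -366$
$b = \frac{183}{193021}$ ($b = - \frac{366}{-386042} = \left(-366\right) \left(- \frac{1}{386042}\right) = \frac{183}{193021} \approx 0.00094808$)
$W = \frac{183}{193021} \approx 0.00094808$
$\sqrt{-133778 + W} = \sqrt{-133778 + \frac{183}{193021}} = \sqrt{- \frac{25821963155}{193021}} = \frac{i \sqrt{4984181150141255}}{193021}$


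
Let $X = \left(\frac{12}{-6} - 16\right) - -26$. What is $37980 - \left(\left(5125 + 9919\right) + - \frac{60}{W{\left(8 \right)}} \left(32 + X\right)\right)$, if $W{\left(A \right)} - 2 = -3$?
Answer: $20536$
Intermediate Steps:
$W{\left(A \right)} = -1$ ($W{\left(A \right)} = 2 - 3 = -1$)
$X = 8$ ($X = \left(12 \left(- \frac{1}{6}\right) - 16\right) + 26 = \left(-2 - 16\right) + 26 = -18 + 26 = 8$)
$37980 - \left(\left(5125 + 9919\right) + - \frac{60}{W{\left(8 \right)}} \left(32 + X\right)\right) = 37980 - \left(\left(5125 + 9919\right) + - \frac{60}{-1} \left(32 + 8\right)\right) = 37980 - \left(15044 + \left(-60\right) \left(-1\right) 40\right) = 37980 - \left(15044 + 60 \cdot 40\right) = 37980 - \left(15044 + 2400\right) = 37980 - 17444 = 20536$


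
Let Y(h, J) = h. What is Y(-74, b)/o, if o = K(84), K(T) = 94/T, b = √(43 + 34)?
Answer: -3108/47 ≈ -66.128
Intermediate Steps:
b = √77 ≈ 8.7750
o = 47/42 (o = 94/84 = 94*(1/84) = 47/42 ≈ 1.1190)
Y(-74, b)/o = -74/47/42 = -74*42/47 = -3108/47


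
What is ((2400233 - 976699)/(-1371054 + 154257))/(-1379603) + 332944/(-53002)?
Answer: -279455974564662418/44487143673953091 ≈ -6.2817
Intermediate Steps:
((2400233 - 976699)/(-1371054 + 154257))/(-1379603) + 332944/(-53002) = (1423534/(-1216797))*(-1/1379603) + 332944*(-1/53002) = (1423534*(-1/1216797))*(-1/1379603) - 166472/26501 = -1423534/1216797*(-1/1379603) - 166472/26501 = 1423534/1678696791591 - 166472/26501 = -279455974564662418/44487143673953091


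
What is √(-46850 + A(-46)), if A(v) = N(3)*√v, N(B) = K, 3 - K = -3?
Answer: √(-46850 + 6*I*√46) ≈ 0.094 + 216.45*I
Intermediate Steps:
K = 6 (K = 3 - 1*(-3) = 3 + 3 = 6)
N(B) = 6
A(v) = 6*√v
√(-46850 + A(-46)) = √(-46850 + 6*√(-46)) = √(-46850 + 6*(I*√46)) = √(-46850 + 6*I*√46)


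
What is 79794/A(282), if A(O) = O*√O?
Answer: 4433*√282/4418 ≈ 16.850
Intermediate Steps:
A(O) = O^(3/2)
79794/A(282) = 79794/(282^(3/2)) = 79794/((282*√282)) = 79794*(√282/79524) = 4433*√282/4418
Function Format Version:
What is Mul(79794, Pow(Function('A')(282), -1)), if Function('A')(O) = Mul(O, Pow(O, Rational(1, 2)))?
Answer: Mul(Rational(4433, 4418), Pow(282, Rational(1, 2))) ≈ 16.850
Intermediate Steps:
Function('A')(O) = Pow(O, Rational(3, 2))
Mul(79794, Pow(Function('A')(282), -1)) = Mul(79794, Pow(Pow(282, Rational(3, 2)), -1)) = Mul(79794, Pow(Mul(282, Pow(282, Rational(1, 2))), -1)) = Mul(79794, Mul(Rational(1, 79524), Pow(282, Rational(1, 2)))) = Mul(Rational(4433, 4418), Pow(282, Rational(1, 2)))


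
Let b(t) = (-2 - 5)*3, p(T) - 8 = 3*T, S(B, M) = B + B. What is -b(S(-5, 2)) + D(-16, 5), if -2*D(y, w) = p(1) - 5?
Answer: 18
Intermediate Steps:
S(B, M) = 2*B
p(T) = 8 + 3*T
b(t) = -21 (b(t) = -7*3 = -21)
D(y, w) = -3 (D(y, w) = -((8 + 3*1) - 5)/2 = -((8 + 3) - 5)/2 = -(11 - 5)/2 = -½*6 = -3)
-b(S(-5, 2)) + D(-16, 5) = -1*(-21) - 3 = 21 - 3 = 18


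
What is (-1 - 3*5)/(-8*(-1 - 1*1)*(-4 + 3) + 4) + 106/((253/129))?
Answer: 42034/759 ≈ 55.381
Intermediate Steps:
(-1 - 3*5)/(-8*(-1 - 1*1)*(-4 + 3) + 4) + 106/((253/129)) = (-1 - 15)/(-8*(-1 - 1)*(-1) + 4) + 106/((253*(1/129))) = -16/(-(-16)*(-1) + 4) + 106/(253/129) = -16/(-8*2 + 4) + 106*(129/253) = -16/(-16 + 4) + 13674/253 = -16/(-12) + 13674/253 = -16*(-1/12) + 13674/253 = 4/3 + 13674/253 = 42034/759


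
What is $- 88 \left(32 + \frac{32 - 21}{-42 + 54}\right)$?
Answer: $- \frac{8690}{3} \approx -2896.7$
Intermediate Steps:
$- 88 \left(32 + \frac{32 - 21}{-42 + 54}\right) = - 88 \left(32 + \frac{11}{12}\right) = \left(-88\right) \frac{395}{12} = - \frac{8690}{3}$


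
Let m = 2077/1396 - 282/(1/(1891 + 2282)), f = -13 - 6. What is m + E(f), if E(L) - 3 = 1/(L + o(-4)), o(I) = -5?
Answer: -9856722295/8376 ≈ -1.1768e+6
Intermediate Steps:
f = -19
E(L) = 3 + 1/(-5 + L) (E(L) = 3 + 1/(L - 5) = 3 + 1/(-5 + L))
m = -1642791179/1396 (m = 2077*(1/1396) - 282/(1/4173) = 2077/1396 - 282/1/4173 = 2077/1396 - 282*4173 = 2077/1396 - 1176786 = -1642791179/1396 ≈ -1.1768e+6)
m + E(f) = -1642791179/1396 + (-14 + 3*(-19))/(-5 - 19) = -1642791179/1396 + (-14 - 57)/(-24) = -1642791179/1396 - 1/24*(-71) = -1642791179/1396 + 71/24 = -9856722295/8376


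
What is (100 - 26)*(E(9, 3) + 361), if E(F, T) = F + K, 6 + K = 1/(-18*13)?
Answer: 3151475/117 ≈ 26936.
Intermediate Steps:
K = -1405/234 (K = -6 + 1/(-18*13) = -6 - 1/18*1/13 = -6 - 1/234 = -1405/234 ≈ -6.0043)
E(F, T) = -1405/234 + F (E(F, T) = F - 1405/234 = -1405/234 + F)
(100 - 26)*(E(9, 3) + 361) = (100 - 26)*((-1405/234 + 9) + 361) = 74*(701/234 + 361) = 74*(85175/234) = 3151475/117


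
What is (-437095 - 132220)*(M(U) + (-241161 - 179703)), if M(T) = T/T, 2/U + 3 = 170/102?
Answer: 239603618845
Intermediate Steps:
U = -3/2 (U = 2/(-3 + 170/102) = 2/(-3 + 170*(1/102)) = 2/(-3 + 5/3) = 2/(-4/3) = 2*(-¾) = -3/2 ≈ -1.5000)
M(T) = 1
(-437095 - 132220)*(M(U) + (-241161 - 179703)) = (-437095 - 132220)*(1 + (-241161 - 179703)) = -569315*(1 - 420864) = -569315*(-420863) = 239603618845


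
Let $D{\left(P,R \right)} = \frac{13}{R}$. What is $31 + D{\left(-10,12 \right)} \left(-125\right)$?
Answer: $- \frac{1253}{12} \approx -104.42$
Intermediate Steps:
$31 + D{\left(-10,12 \right)} \left(-125\right) = 31 + \frac{13}{12} \left(-125\right) = 31 - \frac{1625}{12} = - \frac{1253}{12}$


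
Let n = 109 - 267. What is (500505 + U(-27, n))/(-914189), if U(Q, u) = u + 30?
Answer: -500377/914189 ≈ -0.54735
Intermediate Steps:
n = -158
U(Q, u) = 30 + u
(500505 + U(-27, n))/(-914189) = (500505 + (30 - 158))/(-914189) = (500505 - 128)*(-1/914189) = 500377*(-1/914189) = -500377/914189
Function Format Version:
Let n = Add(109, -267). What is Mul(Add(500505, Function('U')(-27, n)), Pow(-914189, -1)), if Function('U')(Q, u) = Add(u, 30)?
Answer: Rational(-500377, 914189) ≈ -0.54735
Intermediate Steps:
n = -158
Function('U')(Q, u) = Add(30, u)
Mul(Add(500505, Function('U')(-27, n)), Pow(-914189, -1)) = Mul(Add(500505, Add(30, -158)), Pow(-914189, -1)) = Mul(Add(500505, -128), Rational(-1, 914189)) = Mul(500377, Rational(-1, 914189)) = Rational(-500377, 914189)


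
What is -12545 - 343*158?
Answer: -66739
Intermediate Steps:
-12545 - 343*158 = -12545 - 1*54194 = -12545 - 54194 = -66739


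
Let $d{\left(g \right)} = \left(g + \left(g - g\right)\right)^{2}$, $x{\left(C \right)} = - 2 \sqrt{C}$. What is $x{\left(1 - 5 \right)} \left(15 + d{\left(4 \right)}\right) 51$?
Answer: $- 6324 i \approx - 6324.0 i$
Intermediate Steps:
$d{\left(g \right)} = g^{2}$ ($d{\left(g \right)} = \left(g + 0\right)^{2} = g^{2}$)
$x{\left(1 - 5 \right)} \left(15 + d{\left(4 \right)}\right) 51 = - 2 \sqrt{1 - 5} \left(15 + 4^{2}\right) 51 = - 2 \sqrt{1 - 5} \left(15 + 16\right) 51 = - 2 \sqrt{-4} \cdot 31 \cdot 51 = - 2 \cdot 2 i 31 \cdot 51 = - 4 i 31 \cdot 51 = - 124 i 51 = - 6324 i$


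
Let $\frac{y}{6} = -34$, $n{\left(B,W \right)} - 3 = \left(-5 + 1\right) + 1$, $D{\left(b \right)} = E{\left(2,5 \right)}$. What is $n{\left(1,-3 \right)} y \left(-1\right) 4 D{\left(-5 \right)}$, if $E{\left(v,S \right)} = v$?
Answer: $0$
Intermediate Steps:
$D{\left(b \right)} = 2$
$n{\left(B,W \right)} = 0$ ($n{\left(B,W \right)} = 3 + \left(\left(-5 + 1\right) + 1\right) = 3 + \left(-4 + 1\right) = 3 - 3 = 0$)
$y = -204$ ($y = 6 \left(-34\right) = -204$)
$n{\left(1,-3 \right)} y \left(-1\right) 4 D{\left(-5 \right)} = 0 \left(-204\right) \left(-1\right) 4 \cdot 2 = 0 \left(\left(-4\right) 2\right) = 0 \left(-8\right) = 0$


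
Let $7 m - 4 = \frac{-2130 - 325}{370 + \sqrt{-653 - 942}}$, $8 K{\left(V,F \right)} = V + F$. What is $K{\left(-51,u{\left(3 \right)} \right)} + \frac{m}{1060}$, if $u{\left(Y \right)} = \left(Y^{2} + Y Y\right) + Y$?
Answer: $- \frac{770795549}{205526580} + \frac{491 i \sqrt{1595}}{205526580} \approx -3.7503 + 9.541 \cdot 10^{-5} i$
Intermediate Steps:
$u{\left(Y \right)} = Y + 2 Y^{2}$ ($u{\left(Y \right)} = \left(Y^{2} + Y^{2}\right) + Y = 2 Y^{2} + Y = Y + 2 Y^{2}$)
$K{\left(V,F \right)} = \frac{F}{8} + \frac{V}{8}$ ($K{\left(V,F \right)} = \frac{V + F}{8} = \frac{F + V}{8} = \frac{F}{8} + \frac{V}{8}$)
$m = \frac{4}{7} - \frac{2455}{7 \left(370 + i \sqrt{1595}\right)}$ ($m = \frac{4}{7} + \frac{\left(-2130 - 325\right) \frac{1}{370 + \sqrt{-653 - 942}}}{7} = \frac{4}{7} + \frac{\left(-2455\right) \frac{1}{370 + \sqrt{-1595}}}{7} = \frac{4}{7} + \frac{\left(-2455\right) \frac{1}{370 + i \sqrt{1595}}}{7} = \frac{4}{7} - \frac{2455}{7 \left(370 + i \sqrt{1595}\right)} \approx -0.36553 + 0.10113 i$)
$K{\left(-51,u{\left(3 \right)} \right)} + \frac{m}{1060} = \left(\frac{3 \left(1 + 2 \cdot 3\right)}{8} + \frac{1}{8} \left(-51\right)\right) + \frac{- \frac{70874}{193893} + \frac{491 i \sqrt{1595}}{193893}}{1060} = \left(\frac{3 \left(1 + 6\right)}{8} - \frac{51}{8}\right) + \left(- \frac{70874}{193893} + \frac{491 i \sqrt{1595}}{193893}\right) \frac{1}{1060} = \left(\frac{3 \cdot 7}{8} - \frac{51}{8}\right) - \left(\frac{35437}{102763290} - \frac{491 i \sqrt{1595}}{205526580}\right) = \left(\frac{1}{8} \cdot 21 - \frac{51}{8}\right) - \left(\frac{35437}{102763290} - \frac{491 i \sqrt{1595}}{205526580}\right) = \left(\frac{21}{8} - \frac{51}{8}\right) - \left(\frac{35437}{102763290} - \frac{491 i \sqrt{1595}}{205526580}\right) = - \frac{15}{4} - \left(\frac{35437}{102763290} - \frac{491 i \sqrt{1595}}{205526580}\right) = - \frac{770795549}{205526580} + \frac{491 i \sqrt{1595}}{205526580}$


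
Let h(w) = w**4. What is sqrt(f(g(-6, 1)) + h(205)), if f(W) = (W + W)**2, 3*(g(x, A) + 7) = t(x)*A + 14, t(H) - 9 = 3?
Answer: 5*sqrt(635796229)/3 ≈ 42025.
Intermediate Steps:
t(H) = 12 (t(H) = 9 + 3 = 12)
g(x, A) = -7/3 + 4*A (g(x, A) = -7 + (12*A + 14)/3 = -7 + (14 + 12*A)/3 = -7 + (14/3 + 4*A) = -7/3 + 4*A)
f(W) = 4*W**2 (f(W) = (2*W)**2 = 4*W**2)
sqrt(f(g(-6, 1)) + h(205)) = sqrt(4*(-7/3 + 4*1)**2 + 205**4) = sqrt(4*(-7/3 + 4)**2 + 1766100625) = sqrt(4*(5/3)**2 + 1766100625) = sqrt(4*(25/9) + 1766100625) = sqrt(100/9 + 1766100625) = sqrt(15894905725/9) = 5*sqrt(635796229)/3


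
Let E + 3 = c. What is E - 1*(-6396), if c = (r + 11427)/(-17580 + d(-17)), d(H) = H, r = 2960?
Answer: 112483234/17597 ≈ 6392.2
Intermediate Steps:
c = -14387/17597 (c = (2960 + 11427)/(-17580 - 17) = 14387/(-17597) = 14387*(-1/17597) = -14387/17597 ≈ -0.81758)
E = -67178/17597 (E = -3 - 14387/17597 = -67178/17597 ≈ -3.8176)
E - 1*(-6396) = -67178/17597 - 1*(-6396) = -67178/17597 + 6396 = 112483234/17597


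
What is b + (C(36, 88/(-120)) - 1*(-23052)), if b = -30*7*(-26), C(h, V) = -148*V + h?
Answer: 429848/15 ≈ 28657.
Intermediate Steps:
C(h, V) = h - 148*V
b = 5460 (b = -210*(-26) = 5460)
b + (C(36, 88/(-120)) - 1*(-23052)) = 5460 + ((36 - 13024/(-120)) - 1*(-23052)) = 5460 + ((36 - 13024*(-1)/120) + 23052) = 5460 + ((36 - 148*(-11/15)) + 23052) = 5460 + ((36 + 1628/15) + 23052) = 5460 + (2168/15 + 23052) = 5460 + 347948/15 = 429848/15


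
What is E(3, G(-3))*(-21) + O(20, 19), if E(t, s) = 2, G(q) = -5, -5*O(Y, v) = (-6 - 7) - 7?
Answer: -38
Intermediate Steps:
O(Y, v) = 4 (O(Y, v) = -((-6 - 7) - 7)/5 = -(-13 - 7)/5 = -⅕*(-20) = 4)
E(3, G(-3))*(-21) + O(20, 19) = 2*(-21) + 4 = -42 + 4 = -38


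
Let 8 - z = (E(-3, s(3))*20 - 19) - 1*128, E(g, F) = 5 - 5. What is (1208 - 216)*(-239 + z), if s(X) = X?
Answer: -83328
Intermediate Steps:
E(g, F) = 0
z = 155 (z = 8 - ((0*20 - 19) - 1*128) = 8 - ((0 - 19) - 128) = 8 - (-19 - 128) = 8 - 1*(-147) = 8 + 147 = 155)
(1208 - 216)*(-239 + z) = (1208 - 216)*(-239 + 155) = 992*(-84) = -83328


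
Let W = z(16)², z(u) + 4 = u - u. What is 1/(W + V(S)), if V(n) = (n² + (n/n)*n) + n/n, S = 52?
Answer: 1/2773 ≈ 0.00036062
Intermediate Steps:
z(u) = -4 (z(u) = -4 + (u - u) = -4 + 0 = -4)
V(n) = 1 + n + n² (V(n) = (n² + 1*n) + 1 = (n² + n) + 1 = (n + n²) + 1 = 1 + n + n²)
W = 16 (W = (-4)² = 16)
1/(W + V(S)) = 1/(16 + (1 + 52 + 52²)) = 1/(16 + (1 + 52 + 2704)) = 1/(16 + 2757) = 1/2773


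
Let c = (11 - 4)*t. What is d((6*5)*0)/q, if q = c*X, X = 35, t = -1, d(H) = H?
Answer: 0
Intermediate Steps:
c = -7 (c = (11 - 4)*(-1) = 7*(-1) = -7)
q = -245 (q = -7*35 = -245)
d((6*5)*0)/q = ((6*5)*0)/(-245) = (30*0)*(-1/245) = 0*(-1/245) = 0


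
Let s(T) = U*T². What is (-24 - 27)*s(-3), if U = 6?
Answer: -2754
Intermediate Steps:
s(T) = 6*T²
(-24 - 27)*s(-3) = (-24 - 27)*(6*(-3)²) = -306*9 = -51*54 = -2754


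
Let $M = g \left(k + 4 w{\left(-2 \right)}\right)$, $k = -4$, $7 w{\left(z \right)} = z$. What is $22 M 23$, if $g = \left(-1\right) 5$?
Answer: $\frac{91080}{7} \approx 13011.0$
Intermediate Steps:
$w{\left(z \right)} = \frac{z}{7}$
$g = -5$
$M = \frac{180}{7}$ ($M = - 5 \left(-4 + 4 \cdot \frac{1}{7} \left(-2\right)\right) = - 5 \left(-4 + 4 \left(- \frac{2}{7}\right)\right) = - 5 \left(-4 - \frac{8}{7}\right) = \left(-5\right) \left(- \frac{36}{7}\right) = \frac{180}{7} \approx 25.714$)
$22 M 23 = 22 \cdot \frac{180}{7} \cdot 23 = \frac{3960}{7} \cdot 23 = \frac{91080}{7}$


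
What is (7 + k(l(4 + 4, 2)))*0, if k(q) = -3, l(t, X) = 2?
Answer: 0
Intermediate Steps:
(7 + k(l(4 + 4, 2)))*0 = (7 - 3)*0 = 4*0 = 0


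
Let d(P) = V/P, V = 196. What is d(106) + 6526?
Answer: 345976/53 ≈ 6527.9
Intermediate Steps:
d(P) = 196/P
d(106) + 6526 = 196/106 + 6526 = 196*(1/106) + 6526 = 98/53 + 6526 = 345976/53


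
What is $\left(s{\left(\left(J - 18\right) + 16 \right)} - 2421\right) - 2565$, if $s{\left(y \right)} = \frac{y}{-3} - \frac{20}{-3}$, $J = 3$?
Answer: $- \frac{14939}{3} \approx -4979.7$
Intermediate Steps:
$s{\left(y \right)} = \frac{20}{3} - \frac{y}{3}$ ($s{\left(y \right)} = y \left(- \frac{1}{3}\right) - - \frac{20}{3} = - \frac{y}{3} + \frac{20}{3} = \frac{20}{3} - \frac{y}{3}$)
$\left(s{\left(\left(J - 18\right) + 16 \right)} - 2421\right) - 2565 = \left(\left(\frac{20}{3} - \frac{\left(3 - 18\right) + 16}{3}\right) - 2421\right) - 2565 = \left(\left(\frac{20}{3} - \frac{-15 + 16}{3}\right) - 2421\right) - 2565 = \left(\left(\frac{20}{3} - \frac{1}{3}\right) - 2421\right) - 2565 = \left(\frac{19}{3} - 2421\right) - 2565 = - \frac{7244}{3} - 2565 = - \frac{14939}{3}$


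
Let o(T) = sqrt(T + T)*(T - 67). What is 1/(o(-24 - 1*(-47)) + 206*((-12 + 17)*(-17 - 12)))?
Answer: -14935/446063922 + 11*sqrt(46)/223031961 ≈ -3.3147e-5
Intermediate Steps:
o(T) = sqrt(2)*sqrt(T)*(-67 + T) (o(T) = sqrt(2*T)*(-67 + T) = (sqrt(2)*sqrt(T))*(-67 + T) = sqrt(2)*sqrt(T)*(-67 + T))
1/(o(-24 - 1*(-47)) + 206*((-12 + 17)*(-17 - 12))) = 1/(sqrt(2)*sqrt(-24 - 1*(-47))*(-67 + (-24 - 1*(-47))) + 206*((-12 + 17)*(-17 - 12))) = 1/(sqrt(2)*sqrt(-24 + 47)*(-67 + (-24 + 47)) + 206*(5*(-29))) = 1/(sqrt(2)*sqrt(23)*(-67 + 23) + 206*(-145)) = 1/(sqrt(2)*sqrt(23)*(-44) - 29870) = 1/(-44*sqrt(46) - 29870) = 1/(-29870 - 44*sqrt(46))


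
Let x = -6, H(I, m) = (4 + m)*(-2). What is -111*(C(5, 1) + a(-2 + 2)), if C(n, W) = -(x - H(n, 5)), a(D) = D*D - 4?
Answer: 1776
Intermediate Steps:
H(I, m) = -8 - 2*m
a(D) = -4 + D**2 (a(D) = D**2 - 4 = -4 + D**2)
C(n, W) = -12 (C(n, W) = -(-6 - (-8 - 2*5)) = -(-6 - (-8 - 10)) = -(-6 - 1*(-18)) = -(-6 + 18) = -1*12 = -12)
-111*(C(5, 1) + a(-2 + 2)) = -111*(-12 + (-4 + (-2 + 2)**2)) = -111*(-12 + (-4 + 0**2)) = -111*(-12 + (-4 + 0)) = -111*(-12 - 4) = -111*(-16) = 1776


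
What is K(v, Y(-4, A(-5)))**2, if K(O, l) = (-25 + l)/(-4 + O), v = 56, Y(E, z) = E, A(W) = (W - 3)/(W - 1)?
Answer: 841/2704 ≈ 0.31102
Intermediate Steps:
A(W) = (-3 + W)/(-1 + W)
K(O, l) = (-25 + l)/(-4 + O)
K(v, Y(-4, A(-5)))**2 = ((-25 - 4)/(-4 + 56))**2 = (-29/52)**2 = 841/2704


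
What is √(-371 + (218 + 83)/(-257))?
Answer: 28*I*√31354/257 ≈ 19.292*I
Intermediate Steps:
√(-371 + (218 + 83)/(-257)) = √(-371 + 301*(-1/257)) = √(-371 - 301/257) = √(-95648/257) = 28*I*√31354/257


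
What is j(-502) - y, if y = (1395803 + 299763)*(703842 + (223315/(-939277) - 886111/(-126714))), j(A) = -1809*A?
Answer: -71020219242197654621977/59509772889 ≈ -1.1934e+12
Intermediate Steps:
y = 71020273284093591034879/59509772889 (y = 1695566*(703842 + (223315*(-1/939277) - 886111*(-1/126714))) = 1695566*(703842 + (-223315/939277 + 886111/126714)) = 1695566*(703842 + 804006544837/119019545778) = 1695566*(83771759146023913/119019545778) = 71020273284093591034879/59509772889 ≈ 1.1934e+12)
j(-502) - y = -1809*(-502) - 1*71020273284093591034879/59509772889 = 908118 - 71020273284093591034879/59509772889 = -71020219242197654621977/59509772889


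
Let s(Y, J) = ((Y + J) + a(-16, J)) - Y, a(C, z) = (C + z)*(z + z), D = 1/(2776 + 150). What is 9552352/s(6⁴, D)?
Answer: -5111389524472/5669 ≈ -9.0164e+8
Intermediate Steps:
D = 1/2926 ≈ 0.00034176
a(C, z) = 2*z*(C + z) (a(C, z) = (C + z)*(2*z) = 2*z*(C + z))
s(Y, J) = J + 2*J*(-16 + J) (s(Y, J) = ((Y + J) + 2*J*(-16 + J)) - Y = ((J + Y) + 2*J*(-16 + J)) - Y = (J + Y + 2*J*(-16 + J)) - Y = J + 2*J*(-16 + J))
9552352/s(6⁴, D) = 9552352/(((-31 + 2*(1/2926))/2926)) = 9552352/(((-31 + 1/1463)/2926)) = 9552352/(((1/2926)*(-45352/1463))) = 9552352/(-22676/2140369) = 9552352*(-2140369/22676) = -5111389524472/5669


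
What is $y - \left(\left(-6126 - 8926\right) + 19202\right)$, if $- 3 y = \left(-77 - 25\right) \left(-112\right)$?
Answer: $-7958$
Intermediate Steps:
$y = -3808$ ($y = - \frac{\left(-77 - 25\right) \left(-112\right)}{3} = - \frac{\left(-102\right) \left(-112\right)}{3} = \left(- \frac{1}{3}\right) 11424 = -3808$)
$y - \left(\left(-6126 - 8926\right) + 19202\right) = -3808 - \left(\left(-6126 - 8926\right) + 19202\right) = -3808 - \left(-15052 + 19202\right) = -3808 - 4150 = -7958$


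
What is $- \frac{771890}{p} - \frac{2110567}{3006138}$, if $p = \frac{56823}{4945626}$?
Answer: $- \frac{3825289855668173987}{56939259858} \approx -6.7182 \cdot 10^{7}$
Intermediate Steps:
$p = \frac{18941}{1648542}$ ($p = 56823 \cdot \frac{1}{4945626} = \frac{18941}{1648542} \approx 0.01149$)
$- \frac{771890}{p} - \frac{2110567}{3006138} = - \frac{771890}{\frac{18941}{1648542}} - \frac{2110567}{3006138} = \left(-771890\right) \frac{1648542}{18941} - \frac{2110567}{3006138} = - \frac{1272493084380}{18941} - \frac{2110567}{3006138} = - \frac{3825289855668173987}{56939259858}$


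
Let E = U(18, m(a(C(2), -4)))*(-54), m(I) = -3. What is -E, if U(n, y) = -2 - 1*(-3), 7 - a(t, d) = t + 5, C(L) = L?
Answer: 54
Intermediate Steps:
a(t, d) = 2 - t (a(t, d) = 7 - (t + 5) = 7 - (5 + t) = 7 + (-5 - t) = 2 - t)
U(n, y) = 1 (U(n, y) = -2 + 3 = 1)
E = -54 (E = 1*(-54) = -54)
-E = -1*(-54) = 54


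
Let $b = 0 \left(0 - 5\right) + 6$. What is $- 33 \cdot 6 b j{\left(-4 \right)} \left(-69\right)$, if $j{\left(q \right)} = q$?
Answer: $-327888$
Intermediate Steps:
$b = 6$ ($b = 0 \left(-5\right) + 6 = 0 + 6 = 6$)
$- 33 \cdot 6 b j{\left(-4 \right)} \left(-69\right) = - 33 \cdot 6 \cdot 6 \left(-4\right) \left(-69\right) = - 33 \cdot 36 \left(-4\right) \left(-69\right) = \left(-33\right) \left(-144\right) \left(-69\right) = 4752 \left(-69\right) = -327888$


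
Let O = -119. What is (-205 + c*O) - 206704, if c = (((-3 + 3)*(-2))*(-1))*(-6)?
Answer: -206909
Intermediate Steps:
c = 0 (c = ((0*(-2))*(-1))*(-6) = (0*(-1))*(-6) = 0*(-6) = 0)
(-205 + c*O) - 206704 = (-205 + 0*(-119)) - 206704 = (-205 + 0) - 206704 = -205 - 206704 = -206909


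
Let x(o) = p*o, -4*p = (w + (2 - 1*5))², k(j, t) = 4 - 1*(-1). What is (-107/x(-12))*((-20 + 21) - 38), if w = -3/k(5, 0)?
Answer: 98975/972 ≈ 101.83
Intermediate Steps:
k(j, t) = 5 (k(j, t) = 4 + 1 = 5)
w = -⅗ (w = -3/5 = -3*⅕ = -⅗ ≈ -0.60000)
p = -81/25 (p = -(-⅗ + (2 - 1*5))²/4 = -(-⅗ + (2 - 5))²/4 = -(-⅗ - 3)²/4 = -(-18/5)²/4 = -¼*324/25 = -81/25 ≈ -3.2400)
x(o) = -81*o/25
(-107/x(-12))*((-20 + 21) - 38) = (-107/((-81/25*(-12))))*((-20 + 21) - 38) = (-107/972/25)*(1 - 38) = -107*25/972*(-37) = -2675/972*(-37) = 98975/972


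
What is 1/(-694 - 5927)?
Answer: -1/6621 ≈ -0.00015103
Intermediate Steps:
1/(-694 - 5927) = 1/(-6621) = -1/6621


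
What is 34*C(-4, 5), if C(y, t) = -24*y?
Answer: 3264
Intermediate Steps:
34*C(-4, 5) = 34*(-24*(-4)) = 34*96 = 3264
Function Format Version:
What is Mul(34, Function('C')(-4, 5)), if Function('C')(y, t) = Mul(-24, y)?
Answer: 3264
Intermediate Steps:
Mul(34, Function('C')(-4, 5)) = Mul(34, Mul(-24, -4)) = Mul(34, 96) = 3264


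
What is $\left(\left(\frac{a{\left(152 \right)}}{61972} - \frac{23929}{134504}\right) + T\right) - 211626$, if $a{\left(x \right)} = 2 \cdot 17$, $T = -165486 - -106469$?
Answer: $- \frac{563985325742209}{2083870472} \approx -2.7064 \cdot 10^{5}$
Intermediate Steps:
$T = -59017$ ($T = -165486 + 106469 = -59017$)
$a{\left(x \right)} = 34$
$\left(\left(\frac{a{\left(152 \right)}}{61972} - \frac{23929}{134504}\right) + T\right) - 211626 = \left(\left(\frac{34}{61972} - \frac{23929}{134504}\right) - 59017\right) - 211626 = \left(\left(34 \cdot \frac{1}{61972} - \frac{23929}{134504}\right) - 59017\right) - 211626 = \left(\left(\frac{17}{30986} - \frac{23929}{134504}\right) - 59017\right) - 211626 = \left(- \frac{369588713}{2083870472} - 59017\right) - 211626 = - \frac{122984153234737}{2083870472} - 211626 = - \frac{563985325742209}{2083870472}$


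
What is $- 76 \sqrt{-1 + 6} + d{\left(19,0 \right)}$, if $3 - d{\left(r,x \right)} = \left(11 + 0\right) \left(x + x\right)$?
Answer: $3 - 76 \sqrt{5} \approx -166.94$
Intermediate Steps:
$d{\left(r,x \right)} = 3 - 22 x$ ($d{\left(r,x \right)} = 3 - \left(11 + 0\right) \left(x + x\right) = 3 - 11 \cdot 2 x = 3 - 22 x$)
$- 76 \sqrt{-1 + 6} + d{\left(19,0 \right)} = - 76 \sqrt{-1 + 6} + \left(3 - 0\right) = - 76 \sqrt{5} + \left(3 + 0\right) = - 76 \sqrt{5} + 3 = 3 - 76 \sqrt{5}$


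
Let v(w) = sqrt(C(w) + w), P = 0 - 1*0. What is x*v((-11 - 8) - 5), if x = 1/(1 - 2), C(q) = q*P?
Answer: -2*I*sqrt(6) ≈ -4.899*I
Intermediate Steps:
P = 0 (P = 0 + 0 = 0)
C(q) = 0 (C(q) = q*0 = 0)
x = -1 (x = 1/(-1) = -1)
v(w) = sqrt(w) (v(w) = sqrt(0 + w) = sqrt(w))
x*v((-11 - 8) - 5) = -sqrt((-11 - 8) - 5) = -sqrt(-19 - 5) = -sqrt(-24) = -2*I*sqrt(6)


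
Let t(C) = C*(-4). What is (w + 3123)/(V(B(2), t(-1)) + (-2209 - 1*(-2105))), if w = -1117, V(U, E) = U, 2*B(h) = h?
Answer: -2006/103 ≈ -19.476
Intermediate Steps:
t(C) = -4*C
B(h) = h/2
(w + 3123)/(V(B(2), t(-1)) + (-2209 - 1*(-2105))) = (-1117 + 3123)/((½)*2 + (-2209 - 1*(-2105))) = 2006/(1 + (-2209 + 2105)) = 2006/(1 - 104) = 2006/(-103) = 2006*(-1/103) = -2006/103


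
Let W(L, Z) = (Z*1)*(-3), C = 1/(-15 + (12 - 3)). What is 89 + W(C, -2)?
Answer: 95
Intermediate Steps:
C = -⅙ (C = 1/(-15 + 9) = 1/(-6) = -⅙ ≈ -0.16667)
W(L, Z) = -3*Z (W(L, Z) = Z*(-3) = -3*Z)
89 + W(C, -2) = 89 - 3*(-2) = 89 + 6 = 95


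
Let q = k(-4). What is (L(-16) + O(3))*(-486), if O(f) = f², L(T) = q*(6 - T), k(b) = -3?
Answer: 27702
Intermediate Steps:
q = -3
L(T) = -18 + 3*T (L(T) = -3*(6 - T) = -18 + 3*T)
(L(-16) + O(3))*(-486) = ((-18 + 3*(-16)) + 3²)*(-486) = ((-18 - 48) + 9)*(-486) = (-66 + 9)*(-486) = -57*(-486) = 27702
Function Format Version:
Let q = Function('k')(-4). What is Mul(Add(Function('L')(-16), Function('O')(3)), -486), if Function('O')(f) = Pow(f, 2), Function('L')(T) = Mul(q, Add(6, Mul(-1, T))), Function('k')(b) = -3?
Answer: 27702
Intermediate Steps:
q = -3
Function('L')(T) = Add(-18, Mul(3, T)) (Function('L')(T) = Mul(-3, Add(6, Mul(-1, T))) = Add(-18, Mul(3, T)))
Mul(Add(Function('L')(-16), Function('O')(3)), -486) = Mul(Add(Add(-18, Mul(3, -16)), Pow(3, 2)), -486) = Mul(Add(Add(-18, -48), 9), -486) = Mul(Add(-66, 9), -486) = Mul(-57, -486) = 27702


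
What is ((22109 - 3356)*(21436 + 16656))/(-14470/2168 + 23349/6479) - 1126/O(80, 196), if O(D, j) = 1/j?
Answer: -5021732683610440/21565249 ≈ -2.3286e+8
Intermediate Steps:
((22109 - 3356)*(21436 + 16656))/(-14470/2168 + 23349/6479) - 1126/O(80, 196) = ((22109 - 3356)*(21436 + 16656))/(-14470/2168 + 23349/6479) - 1126/(1/196) = (18753*38092)/(-14470*1/2168 + 23349*(1/6479)) - 1126/1/196 = 714339276/(-7235/1084 + 23349/6479) - 1126*196 = 714339276/(-21565249/7023236) - 220696 = 714339276*(-7023236/21565249) - 220696 = -5016973319417136/21565249 - 220696 = -5021732683610440/21565249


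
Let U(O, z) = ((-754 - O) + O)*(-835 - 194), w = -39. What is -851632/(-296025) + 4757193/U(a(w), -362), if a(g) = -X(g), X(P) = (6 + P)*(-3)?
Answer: 98523827197/10936939650 ≈ 9.0084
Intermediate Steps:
X(P) = -18 - 3*P
a(g) = 18 + 3*g (a(g) = -(-18 - 3*g) = 18 + 3*g)
U(O, z) = 775866 (U(O, z) = -754*(-1029) = 775866)
-851632/(-296025) + 4757193/U(a(w), -362) = -851632/(-296025) + 4757193/775866 = -851632*(-1/296025) + 4757193*(1/775866) = 851632/296025 + 226533/36946 = 98523827197/10936939650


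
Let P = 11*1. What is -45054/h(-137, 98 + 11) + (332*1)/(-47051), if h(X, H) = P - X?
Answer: -1059942445/3481774 ≈ -304.43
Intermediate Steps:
P = 11
h(X, H) = 11 - X
-45054/h(-137, 98 + 11) + (332*1)/(-47051) = -45054/(11 - 1*(-137)) + (332*1)/(-47051) = -45054/(11 + 137) + 332*(-1/47051) = -45054/148 - 332/47051 = -45054*1/148 - 332/47051 = -22527/74 - 332/47051 = -1059942445/3481774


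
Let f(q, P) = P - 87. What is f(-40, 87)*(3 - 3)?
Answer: 0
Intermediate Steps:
f(q, P) = -87 + P
f(-40, 87)*(3 - 3) = (-87 + 87)*(3 - 3) = 0*0 = 0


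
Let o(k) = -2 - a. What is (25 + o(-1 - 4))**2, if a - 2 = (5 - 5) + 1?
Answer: 400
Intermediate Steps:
a = 3 (a = 2 + ((5 - 5) + 1) = 2 + (0 + 1) = 2 + 1 = 3)
o(k) = -5 (o(k) = -2 - 1*3 = -2 - 3 = -5)
(25 + o(-1 - 4))**2 = (25 - 5)**2 = 20**2 = 400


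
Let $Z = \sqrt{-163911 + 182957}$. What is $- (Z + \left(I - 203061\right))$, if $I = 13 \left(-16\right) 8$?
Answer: $204725 - \sqrt{19046} \approx 2.0459 \cdot 10^{5}$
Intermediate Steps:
$I = -1664$ ($I = \left(-208\right) 8 = -1664$)
$Z = \sqrt{19046} \approx 138.01$
$- (Z + \left(I - 203061\right)) = - (\sqrt{19046} - 204725) = - (-204725 + \sqrt{19046}) = 204725 - \sqrt{19046}$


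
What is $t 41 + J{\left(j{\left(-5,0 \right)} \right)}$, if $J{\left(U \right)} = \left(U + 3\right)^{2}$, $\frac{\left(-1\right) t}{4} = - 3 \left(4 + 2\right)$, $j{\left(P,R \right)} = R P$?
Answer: $2961$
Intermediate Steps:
$j{\left(P,R \right)} = P R$
$t = 72$ ($t = - 4 \left(- 3 \left(4 + 2\right)\right) = - 4 \left(\left(-3\right) 6\right) = \left(-4\right) \left(-18\right) = 72$)
$J{\left(U \right)} = \left(3 + U\right)^{2}$
$t 41 + J{\left(j{\left(-5,0 \right)} \right)} = 72 \cdot 41 + \left(3 - 0\right)^{2} = 2952 + \left(3 + 0\right)^{2} = 2952 + 3^{2} = 2952 + 9 = 2961$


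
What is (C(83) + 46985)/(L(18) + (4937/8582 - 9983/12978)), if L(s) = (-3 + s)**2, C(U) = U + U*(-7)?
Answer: 184913989659/894223835 ≈ 206.79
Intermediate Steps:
C(U) = -6*U (C(U) = U - 7*U = -6*U)
(C(83) + 46985)/(L(18) + (4937/8582 - 9983/12978)) = (-6*83 + 46985)/((-3 + 18)**2 + (4937/8582 - 9983/12978)) = (-498 + 46985)/(15**2 + (4937*(1/8582) - 9983*1/12978)) = 46487/(225 + (4937/8582 - 9983/12978)) = 46487/(225 - 771490/3977757) = 46487/(894223835/3977757) = 46487*(3977757/894223835) = 184913989659/894223835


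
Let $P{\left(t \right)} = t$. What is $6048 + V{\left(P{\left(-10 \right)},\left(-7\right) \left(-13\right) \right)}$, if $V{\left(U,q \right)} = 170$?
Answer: $6218$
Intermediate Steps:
$6048 + V{\left(P{\left(-10 \right)},\left(-7\right) \left(-13\right) \right)} = 6048 + 170 = 6218$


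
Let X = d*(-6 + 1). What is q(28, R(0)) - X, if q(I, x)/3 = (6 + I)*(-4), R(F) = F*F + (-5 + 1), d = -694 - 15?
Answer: -3953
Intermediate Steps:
d = -709
R(F) = -4 + F**2 (R(F) = F**2 - 4 = -4 + F**2)
q(I, x) = -72 - 12*I (q(I, x) = 3*((6 + I)*(-4)) = 3*(-24 - 4*I) = -72 - 12*I)
X = 3545 (X = -709*(-6 + 1) = -709*(-5) = 3545)
q(28, R(0)) - X = (-72 - 12*28) - 1*3545 = (-72 - 336) - 3545 = -408 - 3545 = -3953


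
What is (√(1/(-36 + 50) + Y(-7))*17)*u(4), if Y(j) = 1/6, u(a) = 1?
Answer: 17*√105/21 ≈ 8.2952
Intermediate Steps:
Y(j) = ⅙
(√(1/(-36 + 50) + Y(-7))*17)*u(4) = (√(1/(-36 + 50) + ⅙)*17)*1 = (√(1/14 + ⅙)*17)*1 = (√(5/21)*17)*1 = ((√105/21)*17)*1 = (17*√105/21)*1 = 17*√105/21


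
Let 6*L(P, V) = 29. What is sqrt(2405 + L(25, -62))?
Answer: sqrt(86754)/6 ≈ 49.090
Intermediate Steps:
L(P, V) = 29/6 (L(P, V) = (1/6)*29 = 29/6)
sqrt(2405 + L(25, -62)) = sqrt(2405 + 29/6) = sqrt(14459/6) = sqrt(86754)/6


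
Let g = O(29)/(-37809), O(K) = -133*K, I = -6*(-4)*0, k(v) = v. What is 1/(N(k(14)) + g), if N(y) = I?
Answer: 37809/3857 ≈ 9.8027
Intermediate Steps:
I = 0 (I = 24*0 = 0)
g = 3857/37809 (g = -133*29/(-37809) = -3857*(-1/37809) = 3857/37809 ≈ 0.10201)
N(y) = 0
1/(N(k(14)) + g) = 1/(0 + 3857/37809) = 1/(3857/37809) = 37809/3857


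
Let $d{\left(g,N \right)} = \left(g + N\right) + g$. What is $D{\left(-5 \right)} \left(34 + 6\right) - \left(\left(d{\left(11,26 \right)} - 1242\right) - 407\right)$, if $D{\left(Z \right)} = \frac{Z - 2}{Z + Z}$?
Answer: $1629$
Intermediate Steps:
$d{\left(g,N \right)} = N + 2 g$ ($d{\left(g,N \right)} = \left(N + g\right) + g = N + 2 g$)
$D{\left(Z \right)} = \frac{-2 + Z}{2 Z}$
$D{\left(-5 \right)} \left(34 + 6\right) - \left(\left(d{\left(11,26 \right)} - 1242\right) - 407\right) = \frac{-2 - 5}{2 \left(-5\right)} \left(34 + 6\right) - \left(\left(\left(26 + 2 \cdot 11\right) - 1242\right) - 407\right) = \frac{1}{2} \left(- \frac{1}{5}\right) \left(-7\right) 40 - \left(\left(\left(26 + 22\right) - 1242\right) - 407\right) = \frac{7}{10} \cdot 40 - \left(\left(48 - 1242\right) - 407\right) = 28 - \left(-1194 - 407\right) = 28 - -1601 = 28 + 1601 = 1629$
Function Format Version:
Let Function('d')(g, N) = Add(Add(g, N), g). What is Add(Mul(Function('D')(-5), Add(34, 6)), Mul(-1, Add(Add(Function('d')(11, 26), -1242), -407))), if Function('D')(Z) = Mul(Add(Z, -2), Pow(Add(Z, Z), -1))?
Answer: 1629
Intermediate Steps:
Function('d')(g, N) = Add(N, Mul(2, g)) (Function('d')(g, N) = Add(Add(N, g), g) = Add(N, Mul(2, g)))
Function('D')(Z) = Mul(Rational(1, 2), Pow(Z, -1), Add(-2, Z)) (Function('D')(Z) = Mul(Add(-2, Z), Pow(Mul(2, Z), -1)) = Mul(Add(-2, Z), Mul(Rational(1, 2), Pow(Z, -1))) = Mul(Rational(1, 2), Pow(Z, -1), Add(-2, Z)))
Add(Mul(Function('D')(-5), Add(34, 6)), Mul(-1, Add(Add(Function('d')(11, 26), -1242), -407))) = Add(Mul(Mul(Rational(1, 2), Pow(-5, -1), Add(-2, -5)), Add(34, 6)), Mul(-1, Add(Add(Add(26, Mul(2, 11)), -1242), -407))) = Add(Mul(Mul(Rational(1, 2), Rational(-1, 5), -7), 40), Mul(-1, Add(Add(Add(26, 22), -1242), -407))) = Add(Mul(Rational(7, 10), 40), Mul(-1, Add(Add(48, -1242), -407))) = Add(28, Mul(-1, Add(-1194, -407))) = Add(28, Mul(-1, -1601)) = Add(28, 1601) = 1629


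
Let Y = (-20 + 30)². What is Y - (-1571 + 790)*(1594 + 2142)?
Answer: 2917916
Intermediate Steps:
Y = 100 (Y = 10² = 100)
Y - (-1571 + 790)*(1594 + 2142) = 100 - (-1571 + 790)*(1594 + 2142) = 100 - (-781)*3736 = 100 - 1*(-2917816) = 100 + 2917816 = 2917916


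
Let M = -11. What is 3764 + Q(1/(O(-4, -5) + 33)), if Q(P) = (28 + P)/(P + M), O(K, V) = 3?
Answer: 1485771/395 ≈ 3761.4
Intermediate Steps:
Q(P) = (28 + P)/(-11 + P) (Q(P) = (28 + P)/(P - 11) = (28 + P)/(-11 + P))
3764 + Q(1/(O(-4, -5) + 33)) = 3764 + (28 + 1/(3 + 33))/(-11 + 1/(3 + 33)) = 3764 + (28 + 1/36)/(-11 + 1/36) = 3764 + (1009/36)/(-395/36) = 3764 - 36/395*1009/36 = 3764 - 1009/395 = 1485771/395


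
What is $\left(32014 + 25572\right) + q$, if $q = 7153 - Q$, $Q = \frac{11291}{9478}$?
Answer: $\frac{87654993}{1354} \approx 64738.0$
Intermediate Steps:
$Q = \frac{1613}{1354}$ ($Q = 11291 \cdot \frac{1}{9478} = \frac{1613}{1354} \approx 1.1913$)
$q = \frac{9683549}{1354}$ ($q = 7153 - \frac{1613}{1354} = \frac{9683549}{1354} \approx 7151.8$)
$\left(32014 + 25572\right) + q = \left(32014 + 25572\right) + \frac{9683549}{1354} = 57586 + \frac{9683549}{1354} = \frac{87654993}{1354}$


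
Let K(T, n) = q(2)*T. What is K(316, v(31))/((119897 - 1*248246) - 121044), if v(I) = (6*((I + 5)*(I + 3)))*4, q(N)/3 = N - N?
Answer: 0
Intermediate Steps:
q(N) = 0 (q(N) = 3*(N - N) = 3*0 = 0)
v(I) = 24*(3 + I)*(5 + I) (v(I) = (6*((5 + I)*(3 + I)))*4 = (6*((3 + I)*(5 + I)))*4 = (6*(3 + I)*(5 + I))*4 = 24*(3 + I)*(5 + I))
K(T, n) = 0 (K(T, n) = 0*T = 0)
K(316, v(31))/((119897 - 1*248246) - 121044) = 0/((119897 - 1*248246) - 121044) = 0/((119897 - 248246) - 121044) = 0/(-128349 - 121044) = 0/(-249393) = 0*(-1/249393) = 0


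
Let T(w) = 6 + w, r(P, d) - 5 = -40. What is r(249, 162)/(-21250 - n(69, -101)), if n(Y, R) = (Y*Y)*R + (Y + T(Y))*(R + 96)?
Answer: -35/460331 ≈ -7.6032e-5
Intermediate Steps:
r(P, d) = -35 (r(P, d) = 5 - 40 = -35)
n(Y, R) = R*Y² + (6 + 2*Y)*(96 + R) (n(Y, R) = (Y*Y)*R + (Y + (6 + Y))*(R + 96) = Y²*R + (6 + 2*Y)*(96 + R) = R*Y² + (6 + 2*Y)*(96 + R))
r(249, 162)/(-21250 - n(69, -101)) = -35/(-21250 - (576 + 192*69 - 101*69 - 101*69² - 101*(6 + 69))) = -35/(-21250 - (576 + 13248 - 6969 - 101*4761 - 101*75)) = -35/(-21250 - (576 + 13248 - 6969 - 480861 - 7575)) = -35/(-21250 - 1*(-481581)) = -35/(-21250 + 481581) = -35/460331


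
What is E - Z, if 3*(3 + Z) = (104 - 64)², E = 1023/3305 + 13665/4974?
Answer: -8667935563/16439070 ≈ -527.28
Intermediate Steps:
E = 16750409/5479690 (E = 1023*(1/3305) + 13665*(1/4974) = 1023/3305 + 4555/1658 = 16750409/5479690 ≈ 3.0568)
Z = 1591/3 (Z = -3 + (104 - 64)²/3 = -3 + (⅓)*40² = -3 + (⅓)*1600 = -3 + 1600/3 = 1591/3 ≈ 530.33)
E - Z = 16750409/5479690 - 1*1591/3 = 16750409/5479690 - 1591/3 = -8667935563/16439070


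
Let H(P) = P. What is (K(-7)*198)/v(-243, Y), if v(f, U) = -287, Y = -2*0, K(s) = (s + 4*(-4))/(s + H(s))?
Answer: -2277/2009 ≈ -1.1334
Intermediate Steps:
K(s) = (-16 + s)/(2*s) (K(s) = (s + 4*(-4))/(s + s) = (s - 16)/((2*s)) = (-16 + s)*(1/(2*s)) = (-16 + s)/(2*s))
Y = 0
(K(-7)*198)/v(-243, Y) = (((½)*(-16 - 7)/(-7))*198)/(-287) = (((½)*(-⅐)*(-23))*198)*(-1/287) = ((23/14)*198)*(-1/287) = (2277/7)*(-1/287) = -2277/2009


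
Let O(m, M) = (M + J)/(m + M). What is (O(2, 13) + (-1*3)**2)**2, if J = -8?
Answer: 784/9 ≈ 87.111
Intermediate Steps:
O(m, M) = (-8 + M)/(M + m) (O(m, M) = (M - 8)/(m + M) = (-8 + M)/(M + m))
(O(2, 13) + (-1*3)**2)**2 = ((-8 + 13)/(13 + 2) + (-1*3)**2)**2 = (5/15 + (-3)**2)**2 = ((1/15)*5 + 9)**2 = (1/3 + 9)**2 = (28/3)**2 = 784/9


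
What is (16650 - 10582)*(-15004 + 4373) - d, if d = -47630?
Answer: -64461278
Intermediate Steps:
(16650 - 10582)*(-15004 + 4373) - d = (16650 - 10582)*(-15004 + 4373) - 1*(-47630) = 6068*(-10631) + 47630 = -64508908 + 47630 = -64461278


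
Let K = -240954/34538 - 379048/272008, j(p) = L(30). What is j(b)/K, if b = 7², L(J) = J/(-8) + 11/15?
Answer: 15182364527/42124808280 ≈ 0.36041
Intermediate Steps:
L(J) = 11/15 - J/8 (L(J) = J*(-⅛) + 11*(1/15) = -J/8 + 11/15 = 11/15 - J/8)
b = 49
j(p) = -181/60 (j(p) = 11/15 - ⅛*30 = 11/15 - 15/4 = -181/60)
K = -702080138/83880467 (K = -240954*1/34538 - 379048*1/272008 = -17211/2467 - 47381/34001 = -702080138/83880467 ≈ -8.3700)
j(b)/K = -181/(60*(-702080138/83880467)) = -181/60*(-83880467/702080138) = 15182364527/42124808280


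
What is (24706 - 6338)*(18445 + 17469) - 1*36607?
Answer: 659631745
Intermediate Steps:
(24706 - 6338)*(18445 + 17469) - 1*36607 = 18368*35914 - 36607 = 659668352 - 36607 = 659631745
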